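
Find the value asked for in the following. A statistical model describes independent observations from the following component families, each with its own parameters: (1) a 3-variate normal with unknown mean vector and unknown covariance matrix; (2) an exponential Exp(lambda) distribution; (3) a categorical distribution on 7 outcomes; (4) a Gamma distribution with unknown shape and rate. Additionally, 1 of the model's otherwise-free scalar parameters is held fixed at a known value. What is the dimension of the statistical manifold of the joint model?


The dimension of a statistical manifold equals the number of free
(independent) real parameters of the model. For a product of independent
blocks the parameter counts add.
- 3-variate normal: 3 (mean) + 3*4/2 = 6 (symmetric covariance) = 9.
- exponential (lambda): 1.
- categorical on 7 outcomes (probabilities sum to 1): 7-1 = 6.
- Gamma (shape, rate): 2.
Total = 9 + 1 + 6 + 2 = 18.
1 parameter(s) fixed at known values: 18 - 1 = 17.
Dimension = 17

17


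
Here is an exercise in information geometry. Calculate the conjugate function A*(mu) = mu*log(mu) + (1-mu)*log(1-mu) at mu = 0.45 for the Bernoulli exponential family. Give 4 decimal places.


Legendre transform for Bernoulli:
A*(mu) = mu*log(mu) + (1-mu)*log(1-mu).
mu = 0.45, 1-mu = 0.55.
mu*log(mu) = 0.45*log(0.45) = -0.359328.
(1-mu)*log(1-mu) = 0.55*log(0.55) = -0.32881.
A* = -0.359328 + -0.32881 = -0.6881

-0.6881


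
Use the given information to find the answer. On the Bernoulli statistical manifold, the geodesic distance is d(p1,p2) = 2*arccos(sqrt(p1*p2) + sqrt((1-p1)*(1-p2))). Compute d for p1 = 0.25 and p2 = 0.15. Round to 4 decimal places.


Geodesic distance on Bernoulli manifold:
d(p1,p2) = 2*arccos(sqrt(p1*p2) + sqrt((1-p1)*(1-p2))).
sqrt(p1*p2) = sqrt(0.25*0.15) = 0.193649.
sqrt((1-p1)*(1-p2)) = sqrt(0.75*0.85) = 0.798436.
arg = 0.193649 + 0.798436 = 0.992085.
d = 2*arccos(0.992085) = 0.2518

0.2518


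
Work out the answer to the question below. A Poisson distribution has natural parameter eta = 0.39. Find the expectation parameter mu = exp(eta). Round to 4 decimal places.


Expectation parameter for Poisson exponential family:
mu = exp(eta).
eta = 0.39.
mu = exp(0.39) = 1.4770

1.4770


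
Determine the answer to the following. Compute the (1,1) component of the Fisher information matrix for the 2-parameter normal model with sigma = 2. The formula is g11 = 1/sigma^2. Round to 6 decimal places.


For the 2-parameter normal family, the Fisher metric has:
  g11 = 1/sigma^2, g22 = 2/sigma^2.
sigma = 2, sigma^2 = 4.
g11 = 0.250000

0.250000


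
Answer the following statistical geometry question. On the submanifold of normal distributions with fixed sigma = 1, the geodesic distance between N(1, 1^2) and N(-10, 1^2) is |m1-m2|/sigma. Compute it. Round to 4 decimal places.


On the fixed-variance normal subfamily, geodesic distance = |m1-m2|/sigma.
|1 - -10| = 11.
sigma = 1.
d = 11/1 = 11.0000

11.0000


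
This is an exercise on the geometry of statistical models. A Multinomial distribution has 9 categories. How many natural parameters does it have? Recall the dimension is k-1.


Exponential family dimension calculation:
For Multinomial with k=9 categories, dim = k-1 = 8.

8


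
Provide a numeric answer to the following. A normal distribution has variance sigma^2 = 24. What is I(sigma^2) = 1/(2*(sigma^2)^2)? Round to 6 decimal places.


Fisher information for variance: I(sigma^2) = 1/(2*sigma^4).
sigma^2 = 24, so sigma^4 = 576.
I = 1/(2*576) = 1/1152 = 0.000868

0.000868


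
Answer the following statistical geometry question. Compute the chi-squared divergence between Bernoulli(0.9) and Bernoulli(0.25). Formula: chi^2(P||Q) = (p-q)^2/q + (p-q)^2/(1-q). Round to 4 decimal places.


Chi-squared divergence between Bernoulli distributions:
chi^2 = (p-q)^2/q + (p-q)^2/(1-q).
p = 0.9, q = 0.25, p-q = 0.65.
(p-q)^2 = 0.4225.
term1 = 0.4225/0.25 = 1.69.
term2 = 0.4225/0.75 = 0.563333.
chi^2 = 1.69 + 0.563333 = 2.2533

2.2533


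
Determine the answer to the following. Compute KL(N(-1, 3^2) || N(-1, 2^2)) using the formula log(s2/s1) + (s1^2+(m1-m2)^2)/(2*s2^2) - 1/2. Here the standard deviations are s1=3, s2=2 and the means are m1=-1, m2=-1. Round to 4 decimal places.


KL divergence between normal distributions:
KL = log(s2/s1) + (s1^2 + (m1-m2)^2)/(2*s2^2) - 1/2.
log(2/3) = -0.405465.
(3^2 + (-1--1)^2)/(2*2^2) = (9 + 0)/8 = 1.125.
KL = -0.405465 + 1.125 - 0.5 = 0.2195

0.2195


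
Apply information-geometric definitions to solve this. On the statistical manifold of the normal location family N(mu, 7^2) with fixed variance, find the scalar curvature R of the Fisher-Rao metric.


This family has a single free parameter, so its statistical manifold
is 1-dimensional. The Riemann curvature tensor of any 1-dimensional
Riemannian manifold vanishes identically, so R = 0.

0


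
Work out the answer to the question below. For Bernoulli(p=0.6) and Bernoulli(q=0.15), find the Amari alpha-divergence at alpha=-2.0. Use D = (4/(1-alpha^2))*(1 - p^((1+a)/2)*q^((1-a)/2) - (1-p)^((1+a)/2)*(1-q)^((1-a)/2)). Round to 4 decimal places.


Amari alpha-divergence:
D = (4/(1-alpha^2))*(1 - p^((1+a)/2)*q^((1-a)/2) - (1-p)^((1+a)/2)*(1-q)^((1-a)/2)).
alpha = -2.0, p = 0.6, q = 0.15.
e1 = (1+alpha)/2 = -0.5, e2 = (1-alpha)/2 = 1.5.
t1 = p^e1 * q^e2 = 0.6^-0.5 * 0.15^1.5 = 0.075.
t2 = (1-p)^e1 * (1-q)^e2 = 0.4^-0.5 * 0.85^1.5 = 1.239077.
4/(1-alpha^2) = -1.333333.
D = -1.333333*(1 - 0.075 - 1.239077) = 0.4188

0.4188


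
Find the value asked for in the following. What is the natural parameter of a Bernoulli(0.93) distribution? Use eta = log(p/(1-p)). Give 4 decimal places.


Natural parameter for Bernoulli: eta = log(p/(1-p)).
p = 0.93, 1-p = 0.07.
p/(1-p) = 13.285714.
eta = log(13.285714) = 2.5867

2.5867


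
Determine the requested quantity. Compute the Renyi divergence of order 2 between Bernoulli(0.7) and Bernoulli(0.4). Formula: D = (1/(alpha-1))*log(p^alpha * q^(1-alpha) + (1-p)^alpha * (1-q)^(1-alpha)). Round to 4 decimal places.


Renyi divergence of order alpha between Bernoulli distributions:
D = (1/(alpha-1))*log(p^alpha * q^(1-alpha) + (1-p)^alpha * (1-q)^(1-alpha)).
alpha = 2, p = 0.7, q = 0.4.
p^alpha * q^(1-alpha) = 0.7^2 * 0.4^-1 = 1.225.
(1-p)^alpha * (1-q)^(1-alpha) = 0.3^2 * 0.6^-1 = 0.15.
sum = 1.225 + 0.15 = 1.375.
D = (1/1)*log(1.375) = 0.3185

0.3185


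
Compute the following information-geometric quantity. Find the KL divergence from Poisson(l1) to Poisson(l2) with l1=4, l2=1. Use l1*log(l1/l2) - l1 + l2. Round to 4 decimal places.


KL divergence for Poisson:
KL = l1*log(l1/l2) - l1 + l2.
l1 = 4, l2 = 1.
log(4/1) = 1.386294.
l1*log(l1/l2) = 4 * 1.386294 = 5.545177.
KL = 5.545177 - 4 + 1 = 2.5452

2.5452


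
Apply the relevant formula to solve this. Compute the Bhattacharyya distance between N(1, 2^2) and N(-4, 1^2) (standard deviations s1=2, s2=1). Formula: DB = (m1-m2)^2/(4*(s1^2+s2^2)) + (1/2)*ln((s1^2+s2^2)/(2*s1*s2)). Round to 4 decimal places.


Bhattacharyya distance between two Gaussians:
DB = (m1-m2)^2/(4*(s1^2+s2^2)) + (1/2)*ln((s1^2+s2^2)/(2*s1*s2)).
(m1-m2)^2 = (5)^2 = 25.
s1^2+s2^2 = 4 + 1 = 5.
term1 = 25/20 = 1.25.
term2 = 0.5*ln(5/4.0) = 0.111572.
DB = 1.25 + 0.111572 = 1.3616

1.3616


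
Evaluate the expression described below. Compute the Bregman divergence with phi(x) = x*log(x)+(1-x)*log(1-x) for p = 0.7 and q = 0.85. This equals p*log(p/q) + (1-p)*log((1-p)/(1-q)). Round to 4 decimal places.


Bregman divergence with negative entropy generator:
D = p*log(p/q) + (1-p)*log((1-p)/(1-q)).
p = 0.7, q = 0.85.
p*log(p/q) = 0.7*log(0.7/0.85) = -0.135909.
(1-p)*log((1-p)/(1-q)) = 0.3*log(0.3/0.15) = 0.207944.
D = -0.135909 + 0.207944 = 0.0720

0.0720


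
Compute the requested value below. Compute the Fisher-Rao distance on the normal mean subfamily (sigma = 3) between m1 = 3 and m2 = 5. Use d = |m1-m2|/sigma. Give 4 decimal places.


On the fixed-variance normal subfamily, geodesic distance = |m1-m2|/sigma.
|3 - 5| = 2.
sigma = 3.
d = 2/3 = 0.6667

0.6667


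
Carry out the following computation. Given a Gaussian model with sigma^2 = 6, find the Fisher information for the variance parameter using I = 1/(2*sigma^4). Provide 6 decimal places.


Fisher information for variance: I(sigma^2) = 1/(2*sigma^4).
sigma^2 = 6, so sigma^4 = 36.
I = 1/(2*36) = 1/72 = 0.013889

0.013889


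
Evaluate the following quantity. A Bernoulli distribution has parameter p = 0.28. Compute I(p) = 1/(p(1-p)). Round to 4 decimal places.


For Bernoulli(p), Fisher information is I(p) = 1/(p*(1-p)).
p = 0.28, 1-p = 0.72.
p*(1-p) = 0.2016.
I(p) = 1/0.2016 = 4.9603

4.9603


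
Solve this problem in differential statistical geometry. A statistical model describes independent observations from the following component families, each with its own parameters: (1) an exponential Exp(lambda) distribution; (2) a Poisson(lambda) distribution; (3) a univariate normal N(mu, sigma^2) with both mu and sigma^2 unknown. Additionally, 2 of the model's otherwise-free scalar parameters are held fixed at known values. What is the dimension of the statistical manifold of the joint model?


The dimension of a statistical manifold equals the number of free
(independent) real parameters of the model. For a product of independent
blocks the parameter counts add.
- exponential (lambda): 1.
- Poisson (lambda): 1.
- normal (mu, sigma^2): 2.
Total = 1 + 1 + 2 = 4.
2 parameter(s) fixed at known values: 4 - 2 = 2.
Dimension = 2

2


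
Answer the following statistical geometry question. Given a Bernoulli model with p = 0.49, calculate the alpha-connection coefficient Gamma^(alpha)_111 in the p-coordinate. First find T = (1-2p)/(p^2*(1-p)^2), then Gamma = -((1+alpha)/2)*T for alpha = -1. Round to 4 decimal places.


Skewness (Amari-Chentsov) tensor: T = (1-2p)/(p^2*(1-p)^2).
p = 0.49, 1-2p = 0.02, p^2 = 0.2401, (1-p)^2 = 0.2601.
T = 0.02/(0.2401 * 0.2601) = 0.320256.
In the p-coordinate, Gamma^(alpha) = Gamma^(0) - (alpha/2)*T with Gamma^(0) = (1/2)*g'(p) = -T/2,
so Gamma^(alpha) = -((1+alpha)/2)*T.
alpha = -1, -(1+alpha)/2 = 0.0.
Gamma = 0.0 * 0.320256 = 0.0000

0.0000


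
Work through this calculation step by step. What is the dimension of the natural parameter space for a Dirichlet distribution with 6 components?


Exponential family dimension calculation:
Dirichlet with 6 components has 6 natural parameters.

6


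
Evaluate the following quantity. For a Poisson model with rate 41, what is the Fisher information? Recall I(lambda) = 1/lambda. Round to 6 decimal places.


Fisher information for Poisson: I(lambda) = 1/lambda.
lambda = 41.
I(lambda) = 1/41 = 0.024390

0.024390


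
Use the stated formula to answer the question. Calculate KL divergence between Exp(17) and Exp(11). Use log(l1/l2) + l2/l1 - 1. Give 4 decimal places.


KL divergence for exponential family:
KL = log(l1/l2) + l2/l1 - 1.
log(17/11) = 0.435318.
11/17 = 0.647059.
KL = 0.435318 + 0.647059 - 1 = 0.0824

0.0824


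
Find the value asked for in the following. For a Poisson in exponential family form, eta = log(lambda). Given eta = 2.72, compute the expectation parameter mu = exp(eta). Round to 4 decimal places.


Expectation parameter for Poisson exponential family:
mu = exp(eta).
eta = 2.72.
mu = exp(2.72) = 15.1803

15.1803


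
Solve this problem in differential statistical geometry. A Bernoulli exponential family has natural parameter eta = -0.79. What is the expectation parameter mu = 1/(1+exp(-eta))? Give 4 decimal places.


Dual coordinate (expectation parameter) for Bernoulli:
mu = 1/(1+exp(-eta)).
eta = -0.79.
exp(-eta) = exp(0.79) = 2.203396.
mu = 1/(1+2.203396) = 0.3122

0.3122


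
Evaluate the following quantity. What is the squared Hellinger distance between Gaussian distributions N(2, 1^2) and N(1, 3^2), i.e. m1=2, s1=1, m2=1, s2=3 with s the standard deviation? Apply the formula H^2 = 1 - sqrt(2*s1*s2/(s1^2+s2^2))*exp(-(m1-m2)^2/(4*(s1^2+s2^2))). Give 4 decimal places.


Squared Hellinger distance for Gaussians:
H^2 = 1 - sqrt(2*s1*s2/(s1^2+s2^2)) * exp(-(m1-m2)^2/(4*(s1^2+s2^2))).
s1^2 = 1, s2^2 = 9, s1^2+s2^2 = 10.
sqrt(2*1*3/(10)) = 0.774597.
(m1-m2)^2 = (1)^2 = 1.
exp(-1/(4*10)) = exp(-0.025) = 0.97531.
H^2 = 1 - 0.774597*0.97531 = 0.2445

0.2445


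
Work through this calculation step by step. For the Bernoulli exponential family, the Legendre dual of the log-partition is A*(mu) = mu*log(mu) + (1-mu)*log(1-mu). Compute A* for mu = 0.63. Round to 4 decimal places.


Legendre transform for Bernoulli:
A*(mu) = mu*log(mu) + (1-mu)*log(1-mu).
mu = 0.63, 1-mu = 0.37.
mu*log(mu) = 0.63*log(0.63) = -0.291082.
(1-mu)*log(1-mu) = 0.37*log(0.37) = -0.367873.
A* = -0.291082 + -0.367873 = -0.6590

-0.6590


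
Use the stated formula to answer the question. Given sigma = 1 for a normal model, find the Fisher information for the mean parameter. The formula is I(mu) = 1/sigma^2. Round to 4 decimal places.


The Fisher information for the mean of a normal distribution is I(mu) = 1/sigma^2.
sigma = 1, so sigma^2 = 1.
I(mu) = 1/1 = 1.0000

1.0000


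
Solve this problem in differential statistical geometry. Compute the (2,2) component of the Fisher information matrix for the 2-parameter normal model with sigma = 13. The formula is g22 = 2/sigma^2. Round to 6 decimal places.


For the 2-parameter normal family, the Fisher metric has:
  g11 = 1/sigma^2, g22 = 2/sigma^2.
sigma = 13, sigma^2 = 169.
g22 = 0.011834

0.011834


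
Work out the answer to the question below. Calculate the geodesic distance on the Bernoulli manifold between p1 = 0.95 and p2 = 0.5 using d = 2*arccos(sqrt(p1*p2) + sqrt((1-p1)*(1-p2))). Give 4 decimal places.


Geodesic distance on Bernoulli manifold:
d(p1,p2) = 2*arccos(sqrt(p1*p2) + sqrt((1-p1)*(1-p2))).
sqrt(p1*p2) = sqrt(0.95*0.5) = 0.689202.
sqrt((1-p1)*(1-p2)) = sqrt(0.05*0.5) = 0.158114.
arg = 0.689202 + 0.158114 = 0.847316.
d = 2*arccos(0.847316) = 1.1198

1.1198


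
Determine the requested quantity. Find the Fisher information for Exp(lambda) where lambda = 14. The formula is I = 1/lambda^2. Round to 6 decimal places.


Fisher information for exponential: I(lambda) = 1/lambda^2.
lambda = 14, lambda^2 = 196.
I = 1/196 = 0.005102

0.005102


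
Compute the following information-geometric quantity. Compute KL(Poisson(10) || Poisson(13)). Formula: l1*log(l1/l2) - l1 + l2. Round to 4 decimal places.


KL divergence for Poisson:
KL = l1*log(l1/l2) - l1 + l2.
l1 = 10, l2 = 13.
log(10/13) = -0.262364.
l1*log(l1/l2) = 10 * -0.262364 = -2.623643.
KL = -2.623643 - 10 + 13 = 0.3764

0.3764


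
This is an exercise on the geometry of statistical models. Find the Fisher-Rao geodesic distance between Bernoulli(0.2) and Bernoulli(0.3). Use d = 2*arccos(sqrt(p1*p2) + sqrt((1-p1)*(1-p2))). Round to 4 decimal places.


Geodesic distance on Bernoulli manifold:
d(p1,p2) = 2*arccos(sqrt(p1*p2) + sqrt((1-p1)*(1-p2))).
sqrt(p1*p2) = sqrt(0.2*0.3) = 0.244949.
sqrt((1-p1)*(1-p2)) = sqrt(0.8*0.7) = 0.748331.
arg = 0.244949 + 0.748331 = 0.99328.
d = 2*arccos(0.99328) = 0.2320

0.2320


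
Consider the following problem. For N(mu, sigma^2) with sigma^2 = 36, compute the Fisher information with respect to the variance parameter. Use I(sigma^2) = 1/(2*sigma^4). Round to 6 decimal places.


Fisher information for variance: I(sigma^2) = 1/(2*sigma^4).
sigma^2 = 36, so sigma^4 = 1296.
I = 1/(2*1296) = 1/2592 = 0.000386

0.000386


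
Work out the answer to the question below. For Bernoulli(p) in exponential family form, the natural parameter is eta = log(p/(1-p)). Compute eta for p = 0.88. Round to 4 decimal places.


Natural parameter for Bernoulli: eta = log(p/(1-p)).
p = 0.88, 1-p = 0.12.
p/(1-p) = 7.333333.
eta = log(7.333333) = 1.9924

1.9924


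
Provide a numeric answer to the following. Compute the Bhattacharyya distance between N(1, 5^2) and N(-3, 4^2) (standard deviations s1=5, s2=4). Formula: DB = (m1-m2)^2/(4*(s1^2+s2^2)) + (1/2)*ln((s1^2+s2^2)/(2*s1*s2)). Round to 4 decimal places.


Bhattacharyya distance between two Gaussians:
DB = (m1-m2)^2/(4*(s1^2+s2^2)) + (1/2)*ln((s1^2+s2^2)/(2*s1*s2)).
(m1-m2)^2 = (4)^2 = 16.
s1^2+s2^2 = 25 + 16 = 41.
term1 = 16/164 = 0.097561.
term2 = 0.5*ln(41/40.0) = 0.012346.
DB = 0.097561 + 0.012346 = 0.1099

0.1099


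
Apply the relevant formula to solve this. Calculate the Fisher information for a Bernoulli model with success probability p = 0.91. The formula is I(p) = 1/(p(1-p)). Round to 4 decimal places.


For Bernoulli(p), Fisher information is I(p) = 1/(p*(1-p)).
p = 0.91, 1-p = 0.09.
p*(1-p) = 0.0819.
I(p) = 1/0.0819 = 12.2100

12.2100


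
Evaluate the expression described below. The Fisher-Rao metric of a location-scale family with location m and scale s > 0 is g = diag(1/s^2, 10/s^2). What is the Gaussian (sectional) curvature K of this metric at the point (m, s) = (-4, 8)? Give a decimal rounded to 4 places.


The metric has the form g = (A dm^2 + B ds^2)/s^2 with A = 1, B = 10.
Substitute u = sqrt(A/B)*m: g = B*(du^2 + ds^2)/s^2, i.e. B times the
Poincare upper half-plane metric, which has constant Gaussian curvature -1.
Scaling a 2D metric by a constant c divides the Gaussian curvature by c,
so K = -1/B = -1/(10) = -0.1000 everywhere (the point (m, s) = (-4, 8) is irrelevant:
the curvature is constant).
The requested Gaussian curvature is K = -0.1000.

-0.1000


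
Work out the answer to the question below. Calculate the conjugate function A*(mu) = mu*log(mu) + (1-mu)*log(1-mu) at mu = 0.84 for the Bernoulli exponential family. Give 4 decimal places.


Legendre transform for Bernoulli:
A*(mu) = mu*log(mu) + (1-mu)*log(1-mu).
mu = 0.84, 1-mu = 0.16.
mu*log(mu) = 0.84*log(0.84) = -0.146457.
(1-mu)*log(1-mu) = 0.16*log(0.16) = -0.293213.
A* = -0.146457 + -0.293213 = -0.4397

-0.4397


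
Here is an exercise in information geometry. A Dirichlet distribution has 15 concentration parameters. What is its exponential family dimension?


Exponential family dimension calculation:
Dirichlet with 15 components has 15 natural parameters.

15


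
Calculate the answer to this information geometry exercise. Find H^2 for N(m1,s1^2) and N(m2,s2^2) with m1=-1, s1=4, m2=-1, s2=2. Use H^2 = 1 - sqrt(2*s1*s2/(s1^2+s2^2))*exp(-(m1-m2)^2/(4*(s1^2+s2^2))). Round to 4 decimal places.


Squared Hellinger distance for Gaussians:
H^2 = 1 - sqrt(2*s1*s2/(s1^2+s2^2)) * exp(-(m1-m2)^2/(4*(s1^2+s2^2))).
s1^2 = 16, s2^2 = 4, s1^2+s2^2 = 20.
sqrt(2*4*2/(20)) = 0.894427.
(m1-m2)^2 = (0)^2 = 0.
exp(-0/(4*20)) = exp(0.0) = 1.0.
H^2 = 1 - 0.894427*1.0 = 0.1056

0.1056


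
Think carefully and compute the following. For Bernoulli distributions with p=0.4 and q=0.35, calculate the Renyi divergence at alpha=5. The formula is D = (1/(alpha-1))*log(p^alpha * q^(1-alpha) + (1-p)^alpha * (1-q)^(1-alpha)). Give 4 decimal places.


Renyi divergence of order alpha between Bernoulli distributions:
D = (1/(alpha-1))*log(p^alpha * q^(1-alpha) + (1-p)^alpha * (1-q)^(1-alpha)).
alpha = 5, p = 0.4, q = 0.35.
p^alpha * q^(1-alpha) = 0.4^5 * 0.35^-4 = 0.682382.
(1-p)^alpha * (1-q)^(1-alpha) = 0.6^5 * 0.65^-4 = 0.435615.
sum = 0.682382 + 0.435615 = 1.117997.
D = (1/4)*log(1.117997) = 0.0279

0.0279


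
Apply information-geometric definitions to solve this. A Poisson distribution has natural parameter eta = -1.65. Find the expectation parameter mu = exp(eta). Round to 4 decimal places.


Expectation parameter for Poisson exponential family:
mu = exp(eta).
eta = -1.65.
mu = exp(-1.65) = 0.1920

0.1920


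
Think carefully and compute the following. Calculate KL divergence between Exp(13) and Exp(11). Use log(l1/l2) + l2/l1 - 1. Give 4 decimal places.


KL divergence for exponential family:
KL = log(l1/l2) + l2/l1 - 1.
log(13/11) = 0.167054.
11/13 = 0.846154.
KL = 0.167054 + 0.846154 - 1 = 0.0132

0.0132


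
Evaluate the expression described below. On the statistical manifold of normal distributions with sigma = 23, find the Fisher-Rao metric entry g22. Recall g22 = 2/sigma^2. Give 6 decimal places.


For the 2-parameter normal family, the Fisher metric has:
  g11 = 1/sigma^2, g22 = 2/sigma^2.
sigma = 23, sigma^2 = 529.
g22 = 0.003781

0.003781


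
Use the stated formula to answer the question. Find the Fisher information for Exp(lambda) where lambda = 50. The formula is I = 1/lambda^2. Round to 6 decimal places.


Fisher information for exponential: I(lambda) = 1/lambda^2.
lambda = 50, lambda^2 = 2500.
I = 1/2500 = 0.000400

0.000400


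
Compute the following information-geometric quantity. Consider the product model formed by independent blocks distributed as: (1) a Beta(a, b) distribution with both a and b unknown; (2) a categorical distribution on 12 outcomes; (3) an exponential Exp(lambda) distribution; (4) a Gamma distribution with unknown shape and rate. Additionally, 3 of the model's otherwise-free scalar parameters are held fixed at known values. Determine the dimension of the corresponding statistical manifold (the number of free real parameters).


The dimension of a statistical manifold equals the number of free
(independent) real parameters of the model. For a product of independent
blocks the parameter counts add.
- Beta (a, b): 2.
- categorical on 12 outcomes (probabilities sum to 1): 12-1 = 11.
- exponential (lambda): 1.
- Gamma (shape, rate): 2.
Total = 2 + 11 + 1 + 2 = 16.
3 parameter(s) fixed at known values: 16 - 3 = 13.
Dimension = 13

13


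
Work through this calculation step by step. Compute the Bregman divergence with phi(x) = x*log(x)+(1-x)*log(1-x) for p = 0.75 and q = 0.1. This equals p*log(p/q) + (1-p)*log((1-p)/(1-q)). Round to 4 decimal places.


Bregman divergence with negative entropy generator:
D = p*log(p/q) + (1-p)*log((1-p)/(1-q)).
p = 0.75, q = 0.1.
p*log(p/q) = 0.75*log(0.75/0.1) = 1.511177.
(1-p)*log((1-p)/(1-q)) = 0.25*log(0.25/0.9) = -0.320233.
D = 1.511177 + -0.320233 = 1.1909

1.1909


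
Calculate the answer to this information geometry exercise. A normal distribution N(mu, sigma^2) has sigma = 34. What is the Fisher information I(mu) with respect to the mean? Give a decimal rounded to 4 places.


The Fisher information for the mean of a normal distribution is I(mu) = 1/sigma^2.
sigma = 34, so sigma^2 = 1156.
I(mu) = 1/1156 = 0.0009

0.0009


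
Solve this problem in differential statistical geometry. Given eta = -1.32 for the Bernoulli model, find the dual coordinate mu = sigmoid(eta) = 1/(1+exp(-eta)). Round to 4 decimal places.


Dual coordinate (expectation parameter) for Bernoulli:
mu = 1/(1+exp(-eta)).
eta = -1.32.
exp(-eta) = exp(1.32) = 3.743421.
mu = 1/(1+3.743421) = 0.2108

0.2108


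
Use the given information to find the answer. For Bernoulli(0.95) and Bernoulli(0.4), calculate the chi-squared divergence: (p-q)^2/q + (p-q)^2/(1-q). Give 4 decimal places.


Chi-squared divergence between Bernoulli distributions:
chi^2 = (p-q)^2/q + (p-q)^2/(1-q).
p = 0.95, q = 0.4, p-q = 0.55.
(p-q)^2 = 0.3025.
term1 = 0.3025/0.4 = 0.75625.
term2 = 0.3025/0.6 = 0.504167.
chi^2 = 0.75625 + 0.504167 = 1.2604

1.2604


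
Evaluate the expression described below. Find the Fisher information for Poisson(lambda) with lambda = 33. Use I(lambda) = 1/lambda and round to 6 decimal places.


Fisher information for Poisson: I(lambda) = 1/lambda.
lambda = 33.
I(lambda) = 1/33 = 0.030303

0.030303


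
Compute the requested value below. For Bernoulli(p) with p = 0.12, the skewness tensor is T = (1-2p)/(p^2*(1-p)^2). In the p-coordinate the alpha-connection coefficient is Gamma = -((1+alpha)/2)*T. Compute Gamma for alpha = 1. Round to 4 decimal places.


Skewness (Amari-Chentsov) tensor: T = (1-2p)/(p^2*(1-p)^2).
p = 0.12, 1-2p = 0.76, p^2 = 0.0144, (1-p)^2 = 0.7744.
T = 0.76/(0.0144 * 0.7744) = 68.153122.
In the p-coordinate, Gamma^(alpha) = Gamma^(0) - (alpha/2)*T with Gamma^(0) = (1/2)*g'(p) = -T/2,
so Gamma^(alpha) = -((1+alpha)/2)*T.
alpha = 1, -(1+alpha)/2 = -1.0.
Gamma = -1.0 * 68.153122 = -68.1531

-68.1531


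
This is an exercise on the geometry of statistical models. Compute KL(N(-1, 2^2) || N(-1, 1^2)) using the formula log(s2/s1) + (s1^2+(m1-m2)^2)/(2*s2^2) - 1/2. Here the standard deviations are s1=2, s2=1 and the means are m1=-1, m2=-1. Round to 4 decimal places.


KL divergence between normal distributions:
KL = log(s2/s1) + (s1^2 + (m1-m2)^2)/(2*s2^2) - 1/2.
log(1/2) = -0.693147.
(2^2 + (-1--1)^2)/(2*1^2) = (4 + 0)/2 = 2.0.
KL = -0.693147 + 2.0 - 0.5 = 0.8069

0.8069


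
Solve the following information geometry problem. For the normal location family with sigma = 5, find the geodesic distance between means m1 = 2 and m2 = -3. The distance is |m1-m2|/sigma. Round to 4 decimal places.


On the fixed-variance normal subfamily, geodesic distance = |m1-m2|/sigma.
|2 - -3| = 5.
sigma = 5.
d = 5/5 = 1.0000

1.0000


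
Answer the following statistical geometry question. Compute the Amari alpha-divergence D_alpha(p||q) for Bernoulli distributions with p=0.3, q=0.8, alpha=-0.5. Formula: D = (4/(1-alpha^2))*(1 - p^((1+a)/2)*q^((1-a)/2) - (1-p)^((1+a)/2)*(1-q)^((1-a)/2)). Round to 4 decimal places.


Amari alpha-divergence:
D = (4/(1-alpha^2))*(1 - p^((1+a)/2)*q^((1-a)/2) - (1-p)^((1+a)/2)*(1-q)^((1-a)/2)).
alpha = -0.5, p = 0.3, q = 0.8.
e1 = (1+alpha)/2 = 0.25, e2 = (1-alpha)/2 = 0.75.
t1 = p^e1 * q^e2 = 0.3^0.25 * 0.8^0.75 = 0.626034.
t2 = (1-p)^e1 * (1-q)^e2 = 0.7^0.25 * 0.2^0.75 = 0.273556.
4/(1-alpha^2) = 5.333333.
D = 5.333333*(1 - 0.626034 - 0.273556) = 0.5355

0.5355


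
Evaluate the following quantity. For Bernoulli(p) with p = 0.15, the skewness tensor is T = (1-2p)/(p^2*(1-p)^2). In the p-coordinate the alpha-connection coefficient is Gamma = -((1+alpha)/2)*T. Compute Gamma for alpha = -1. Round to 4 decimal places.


Skewness (Amari-Chentsov) tensor: T = (1-2p)/(p^2*(1-p)^2).
p = 0.15, 1-2p = 0.7, p^2 = 0.0225, (1-p)^2 = 0.7225.
T = 0.7/(0.0225 * 0.7225) = 43.060361.
In the p-coordinate, Gamma^(alpha) = Gamma^(0) - (alpha/2)*T with Gamma^(0) = (1/2)*g'(p) = -T/2,
so Gamma^(alpha) = -((1+alpha)/2)*T.
alpha = -1, -(1+alpha)/2 = 0.0.
Gamma = 0.0 * 43.060361 = 0.0000

0.0000


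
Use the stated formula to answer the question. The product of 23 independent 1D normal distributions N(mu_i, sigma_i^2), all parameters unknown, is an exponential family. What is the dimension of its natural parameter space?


Exponential family dimension calculation:
Each univariate normal has two natural parameters (mu/sigma^2 and -1/(2 sigma^2)).
With 23 independent components, dim = 2 * 23 = 46.

46


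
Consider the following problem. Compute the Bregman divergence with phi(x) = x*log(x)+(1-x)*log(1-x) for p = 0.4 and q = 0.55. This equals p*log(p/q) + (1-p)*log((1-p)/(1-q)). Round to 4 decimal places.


Bregman divergence with negative entropy generator:
D = p*log(p/q) + (1-p)*log((1-p)/(1-q)).
p = 0.4, q = 0.55.
p*log(p/q) = 0.4*log(0.4/0.55) = -0.127381.
(1-p)*log((1-p)/(1-q)) = 0.6*log(0.6/0.45) = 0.172609.
D = -0.127381 + 0.172609 = 0.0452

0.0452


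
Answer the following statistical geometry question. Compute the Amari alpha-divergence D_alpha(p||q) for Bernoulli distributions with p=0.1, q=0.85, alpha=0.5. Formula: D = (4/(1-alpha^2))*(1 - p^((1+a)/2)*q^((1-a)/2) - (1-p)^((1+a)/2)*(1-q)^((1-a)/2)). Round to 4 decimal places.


Amari alpha-divergence:
D = (4/(1-alpha^2))*(1 - p^((1+a)/2)*q^((1-a)/2) - (1-p)^((1+a)/2)*(1-q)^((1-a)/2)).
alpha = 0.5, p = 0.1, q = 0.85.
e1 = (1+alpha)/2 = 0.75, e2 = (1-alpha)/2 = 0.25.
t1 = p^e1 * q^e2 = 0.1^0.75 * 0.85^0.25 = 0.170748.
t2 = (1-p)^e1 * (1-q)^e2 = 0.9^0.75 * 0.15^0.25 = 0.575049.
4/(1-alpha^2) = 5.333333.
D = 5.333333*(1 - 0.170748 - 0.575049) = 1.3558

1.3558


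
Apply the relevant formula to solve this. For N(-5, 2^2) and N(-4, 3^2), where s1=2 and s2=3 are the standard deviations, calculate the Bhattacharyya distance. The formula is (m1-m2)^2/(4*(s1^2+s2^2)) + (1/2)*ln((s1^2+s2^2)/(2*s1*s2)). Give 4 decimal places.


Bhattacharyya distance between two Gaussians:
DB = (m1-m2)^2/(4*(s1^2+s2^2)) + (1/2)*ln((s1^2+s2^2)/(2*s1*s2)).
(m1-m2)^2 = (-1)^2 = 1.
s1^2+s2^2 = 4 + 9 = 13.
term1 = 1/52 = 0.019231.
term2 = 0.5*ln(13/12.0) = 0.040021.
DB = 0.019231 + 0.040021 = 0.0593

0.0593


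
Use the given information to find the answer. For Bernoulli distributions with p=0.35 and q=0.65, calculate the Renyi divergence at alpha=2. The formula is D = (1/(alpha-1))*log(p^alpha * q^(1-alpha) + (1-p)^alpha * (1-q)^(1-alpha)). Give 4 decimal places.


Renyi divergence of order alpha between Bernoulli distributions:
D = (1/(alpha-1))*log(p^alpha * q^(1-alpha) + (1-p)^alpha * (1-q)^(1-alpha)).
alpha = 2, p = 0.35, q = 0.65.
p^alpha * q^(1-alpha) = 0.35^2 * 0.65^-1 = 0.188462.
(1-p)^alpha * (1-q)^(1-alpha) = 0.65^2 * 0.35^-1 = 1.207143.
sum = 0.188462 + 1.207143 = 1.395604.
D = (1/1)*log(1.395604) = 0.3333

0.3333


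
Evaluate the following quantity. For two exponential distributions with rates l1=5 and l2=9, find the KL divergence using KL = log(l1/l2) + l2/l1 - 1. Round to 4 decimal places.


KL divergence for exponential family:
KL = log(l1/l2) + l2/l1 - 1.
log(5/9) = -0.587787.
9/5 = 1.8.
KL = -0.587787 + 1.8 - 1 = 0.2122

0.2122


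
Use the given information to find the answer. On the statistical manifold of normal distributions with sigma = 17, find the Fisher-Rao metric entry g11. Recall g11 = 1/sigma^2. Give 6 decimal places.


For the 2-parameter normal family, the Fisher metric has:
  g11 = 1/sigma^2, g22 = 2/sigma^2.
sigma = 17, sigma^2 = 289.
g11 = 0.003460

0.003460


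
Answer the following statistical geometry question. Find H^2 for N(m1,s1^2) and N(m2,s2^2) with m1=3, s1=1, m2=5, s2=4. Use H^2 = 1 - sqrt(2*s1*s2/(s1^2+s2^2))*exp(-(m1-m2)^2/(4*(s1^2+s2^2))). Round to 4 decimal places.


Squared Hellinger distance for Gaussians:
H^2 = 1 - sqrt(2*s1*s2/(s1^2+s2^2)) * exp(-(m1-m2)^2/(4*(s1^2+s2^2))).
s1^2 = 1, s2^2 = 16, s1^2+s2^2 = 17.
sqrt(2*1*4/(17)) = 0.685994.
(m1-m2)^2 = (-2)^2 = 4.
exp(-4/(4*17)) = exp(-0.058824) = 0.942873.
H^2 = 1 - 0.685994*0.942873 = 0.3532

0.3532


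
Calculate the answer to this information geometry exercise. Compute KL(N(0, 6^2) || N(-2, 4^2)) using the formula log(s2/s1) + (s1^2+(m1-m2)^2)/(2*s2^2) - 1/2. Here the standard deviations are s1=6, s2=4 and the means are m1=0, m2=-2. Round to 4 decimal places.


KL divergence between normal distributions:
KL = log(s2/s1) + (s1^2 + (m1-m2)^2)/(2*s2^2) - 1/2.
log(4/6) = -0.405465.
(6^2 + (0--2)^2)/(2*4^2) = (36 + 4)/32 = 1.25.
KL = -0.405465 + 1.25 - 0.5 = 0.3445

0.3445


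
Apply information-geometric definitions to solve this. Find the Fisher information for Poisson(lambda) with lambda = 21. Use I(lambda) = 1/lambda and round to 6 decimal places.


Fisher information for Poisson: I(lambda) = 1/lambda.
lambda = 21.
I(lambda) = 1/21 = 0.047619

0.047619


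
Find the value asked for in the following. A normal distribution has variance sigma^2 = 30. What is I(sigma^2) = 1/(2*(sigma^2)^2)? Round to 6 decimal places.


Fisher information for variance: I(sigma^2) = 1/(2*sigma^4).
sigma^2 = 30, so sigma^4 = 900.
I = 1/(2*900) = 1/1800 = 0.000556

0.000556


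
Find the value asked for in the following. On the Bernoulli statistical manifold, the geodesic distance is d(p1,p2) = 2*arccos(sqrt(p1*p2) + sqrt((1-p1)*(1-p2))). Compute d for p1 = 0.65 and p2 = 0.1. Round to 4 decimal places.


Geodesic distance on Bernoulli manifold:
d(p1,p2) = 2*arccos(sqrt(p1*p2) + sqrt((1-p1)*(1-p2))).
sqrt(p1*p2) = sqrt(0.65*0.1) = 0.254951.
sqrt((1-p1)*(1-p2)) = sqrt(0.35*0.9) = 0.561249.
arg = 0.254951 + 0.561249 = 0.8162.
d = 2*arccos(0.8162) = 1.2320

1.2320


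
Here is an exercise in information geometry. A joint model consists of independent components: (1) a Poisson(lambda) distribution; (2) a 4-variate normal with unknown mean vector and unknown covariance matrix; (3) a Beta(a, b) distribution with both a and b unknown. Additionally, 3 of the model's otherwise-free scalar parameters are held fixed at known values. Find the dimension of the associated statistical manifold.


The dimension of a statistical manifold equals the number of free
(independent) real parameters of the model. For a product of independent
blocks the parameter counts add.
- Poisson (lambda): 1.
- 4-variate normal: 4 (mean) + 4*5/2 = 10 (symmetric covariance) = 14.
- Beta (a, b): 2.
Total = 1 + 14 + 2 = 17.
3 parameter(s) fixed at known values: 17 - 3 = 14.
Dimension = 14

14


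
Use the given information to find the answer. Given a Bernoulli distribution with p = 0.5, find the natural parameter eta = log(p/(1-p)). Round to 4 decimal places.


Natural parameter for Bernoulli: eta = log(p/(1-p)).
p = 0.5, 1-p = 0.5.
p/(1-p) = 1.0.
eta = log(1.0) = 0.0000

0.0000


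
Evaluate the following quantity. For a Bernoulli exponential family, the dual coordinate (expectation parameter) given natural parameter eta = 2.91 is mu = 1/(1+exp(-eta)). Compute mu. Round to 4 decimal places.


Dual coordinate (expectation parameter) for Bernoulli:
mu = 1/(1+exp(-eta)).
eta = 2.91.
exp(-eta) = exp(-2.91) = 0.054476.
mu = 1/(1+0.054476) = 0.9483

0.9483


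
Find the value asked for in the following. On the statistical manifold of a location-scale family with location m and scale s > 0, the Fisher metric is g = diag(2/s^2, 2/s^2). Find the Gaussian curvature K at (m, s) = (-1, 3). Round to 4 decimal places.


The metric has the form g = (A dm^2 + B ds^2)/s^2 with A = 2, B = 2.
Substitute u = sqrt(A/B)*m: g = B*(du^2 + ds^2)/s^2, i.e. B times the
Poincare upper half-plane metric, which has constant Gaussian curvature -1.
Scaling a 2D metric by a constant c divides the Gaussian curvature by c,
so K = -1/B = -1/(2) = -0.5000 everywhere (the point (m, s) = (-1, 3) is irrelevant:
the curvature is constant).
The requested Gaussian curvature is K = -0.5000.

-0.5000


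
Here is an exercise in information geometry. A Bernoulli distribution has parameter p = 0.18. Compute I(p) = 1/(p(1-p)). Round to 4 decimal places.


For Bernoulli(p), Fisher information is I(p) = 1/(p*(1-p)).
p = 0.18, 1-p = 0.82.
p*(1-p) = 0.1476.
I(p) = 1/0.1476 = 6.7751

6.7751


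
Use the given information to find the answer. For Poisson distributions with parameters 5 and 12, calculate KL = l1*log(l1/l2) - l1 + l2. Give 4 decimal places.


KL divergence for Poisson:
KL = l1*log(l1/l2) - l1 + l2.
l1 = 5, l2 = 12.
log(5/12) = -0.875469.
l1*log(l1/l2) = 5 * -0.875469 = -4.377344.
KL = -4.377344 - 5 + 12 = 2.6227

2.6227


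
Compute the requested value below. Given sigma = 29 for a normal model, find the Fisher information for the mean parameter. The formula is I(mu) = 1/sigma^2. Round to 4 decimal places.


The Fisher information for the mean of a normal distribution is I(mu) = 1/sigma^2.
sigma = 29, so sigma^2 = 841.
I(mu) = 1/841 = 0.0012

0.0012


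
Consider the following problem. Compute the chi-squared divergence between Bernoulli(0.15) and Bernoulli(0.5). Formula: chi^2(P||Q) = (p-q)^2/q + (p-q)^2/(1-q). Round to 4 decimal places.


Chi-squared divergence between Bernoulli distributions:
chi^2 = (p-q)^2/q + (p-q)^2/(1-q).
p = 0.15, q = 0.5, p-q = -0.35.
(p-q)^2 = 0.1225.
term1 = 0.1225/0.5 = 0.245.
term2 = 0.1225/0.5 = 0.245.
chi^2 = 0.245 + 0.245 = 0.4900

0.4900


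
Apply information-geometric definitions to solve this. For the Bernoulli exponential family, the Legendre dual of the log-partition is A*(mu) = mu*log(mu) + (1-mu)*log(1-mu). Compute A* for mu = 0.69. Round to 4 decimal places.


Legendre transform for Bernoulli:
A*(mu) = mu*log(mu) + (1-mu)*log(1-mu).
mu = 0.69, 1-mu = 0.31.
mu*log(mu) = 0.69*log(0.69) = -0.256034.
(1-mu)*log(1-mu) = 0.31*log(0.31) = -0.363067.
A* = -0.256034 + -0.363067 = -0.6191

-0.6191


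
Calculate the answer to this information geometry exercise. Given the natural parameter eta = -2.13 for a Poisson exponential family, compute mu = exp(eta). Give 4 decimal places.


Expectation parameter for Poisson exponential family:
mu = exp(eta).
eta = -2.13.
mu = exp(-2.13) = 0.1188

0.1188


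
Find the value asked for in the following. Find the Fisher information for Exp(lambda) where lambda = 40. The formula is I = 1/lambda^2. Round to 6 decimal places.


Fisher information for exponential: I(lambda) = 1/lambda^2.
lambda = 40, lambda^2 = 1600.
I = 1/1600 = 0.000625

0.000625


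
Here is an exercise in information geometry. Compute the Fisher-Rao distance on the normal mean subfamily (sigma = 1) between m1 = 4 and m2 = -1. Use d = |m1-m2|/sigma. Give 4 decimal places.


On the fixed-variance normal subfamily, geodesic distance = |m1-m2|/sigma.
|4 - -1| = 5.
sigma = 1.
d = 5/1 = 5.0000

5.0000


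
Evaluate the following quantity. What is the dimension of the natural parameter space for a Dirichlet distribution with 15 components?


Exponential family dimension calculation:
Dirichlet with 15 components has 15 natural parameters.

15


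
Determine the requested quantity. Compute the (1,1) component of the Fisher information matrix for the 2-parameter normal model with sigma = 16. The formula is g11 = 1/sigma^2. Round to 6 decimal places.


For the 2-parameter normal family, the Fisher metric has:
  g11 = 1/sigma^2, g22 = 2/sigma^2.
sigma = 16, sigma^2 = 256.
g11 = 0.003906

0.003906


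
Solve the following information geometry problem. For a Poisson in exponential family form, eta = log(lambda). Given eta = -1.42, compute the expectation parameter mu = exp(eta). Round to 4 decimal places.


Expectation parameter for Poisson exponential family:
mu = exp(eta).
eta = -1.42.
mu = exp(-1.42) = 0.2417

0.2417


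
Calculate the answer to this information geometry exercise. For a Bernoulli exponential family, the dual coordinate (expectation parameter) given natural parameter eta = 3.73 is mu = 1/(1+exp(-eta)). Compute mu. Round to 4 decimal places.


Dual coordinate (expectation parameter) for Bernoulli:
mu = 1/(1+exp(-eta)).
eta = 3.73.
exp(-eta) = exp(-3.73) = 0.023993.
mu = 1/(1+0.023993) = 0.9766

0.9766


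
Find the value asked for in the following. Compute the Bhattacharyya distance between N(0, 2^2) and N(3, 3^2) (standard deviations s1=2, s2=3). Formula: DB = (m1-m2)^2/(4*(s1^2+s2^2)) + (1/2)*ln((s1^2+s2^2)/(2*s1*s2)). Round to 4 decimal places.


Bhattacharyya distance between two Gaussians:
DB = (m1-m2)^2/(4*(s1^2+s2^2)) + (1/2)*ln((s1^2+s2^2)/(2*s1*s2)).
(m1-m2)^2 = (-3)^2 = 9.
s1^2+s2^2 = 4 + 9 = 13.
term1 = 9/52 = 0.173077.
term2 = 0.5*ln(13/12.0) = 0.040021.
DB = 0.173077 + 0.040021 = 0.2131

0.2131


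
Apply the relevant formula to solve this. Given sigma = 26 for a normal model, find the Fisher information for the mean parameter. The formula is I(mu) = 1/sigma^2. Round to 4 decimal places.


The Fisher information for the mean of a normal distribution is I(mu) = 1/sigma^2.
sigma = 26, so sigma^2 = 676.
I(mu) = 1/676 = 0.0015

0.0015


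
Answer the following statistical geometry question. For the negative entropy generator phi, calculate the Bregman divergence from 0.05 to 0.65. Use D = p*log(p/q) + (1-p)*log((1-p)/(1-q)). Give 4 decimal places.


Bregman divergence with negative entropy generator:
D = p*log(p/q) + (1-p)*log((1-p)/(1-q)).
p = 0.05, q = 0.65.
p*log(p/q) = 0.05*log(0.05/0.65) = -0.128247.
(1-p)*log((1-p)/(1-q)) = 0.95*log(0.95/0.35) = 0.948602.
D = -0.128247 + 0.948602 = 0.8204

0.8204


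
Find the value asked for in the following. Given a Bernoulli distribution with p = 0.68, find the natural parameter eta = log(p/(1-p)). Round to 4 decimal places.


Natural parameter for Bernoulli: eta = log(p/(1-p)).
p = 0.68, 1-p = 0.32.
p/(1-p) = 2.125.
eta = log(2.125) = 0.7538

0.7538


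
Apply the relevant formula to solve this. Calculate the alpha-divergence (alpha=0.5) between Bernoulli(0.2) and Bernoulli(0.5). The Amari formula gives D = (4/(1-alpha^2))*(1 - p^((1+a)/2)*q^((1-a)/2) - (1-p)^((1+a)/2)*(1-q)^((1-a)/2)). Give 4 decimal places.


Amari alpha-divergence:
D = (4/(1-alpha^2))*(1 - p^((1+a)/2)*q^((1-a)/2) - (1-p)^((1+a)/2)*(1-q)^((1-a)/2)).
alpha = 0.5, p = 0.2, q = 0.5.
e1 = (1+alpha)/2 = 0.75, e2 = (1-alpha)/2 = 0.25.
t1 = p^e1 * q^e2 = 0.2^0.75 * 0.5^0.25 = 0.251487.
t2 = (1-p)^e1 * (1-q)^e2 = 0.8^0.75 * 0.5^0.25 = 0.711312.
4/(1-alpha^2) = 5.333333.
D = 5.333333*(1 - 0.251487 - 0.711312) = 0.1984

0.1984
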